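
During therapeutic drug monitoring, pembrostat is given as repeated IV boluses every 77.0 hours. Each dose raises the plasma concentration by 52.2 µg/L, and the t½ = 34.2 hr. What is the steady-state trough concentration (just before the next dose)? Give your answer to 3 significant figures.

k = ln 2 / 34.2 = 0.02027 hr⁻¹
Fraction remaining after one interval: e^(−kτ) = e^(−0.02027 × 77.0) = 0.2100
R = 1 / (1 − 0.2100) = 1.266
Css,max = 52.2 × 1.266 = 66.08 µg/L
Css,min = Css,max × e^(−kτ) = 66.08 × 0.2100 ≈ 13.9 µg/L

13.9 µg/L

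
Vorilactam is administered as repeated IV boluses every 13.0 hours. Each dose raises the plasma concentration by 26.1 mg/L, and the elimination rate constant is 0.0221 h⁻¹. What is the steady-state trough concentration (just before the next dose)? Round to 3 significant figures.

78.4 mg/L

Fraction remaining after one interval: e^(−kτ) = e^(−0.02210 × 13.0) = 0.7503
R = 1 / (1 − 0.7503) = 4.005
Css,max = 26.1 × 4.005 = 104.5 mg/L
Css,min = Css,max × e^(−kτ) = 104.5 × 0.7503 ≈ 78.4 mg/L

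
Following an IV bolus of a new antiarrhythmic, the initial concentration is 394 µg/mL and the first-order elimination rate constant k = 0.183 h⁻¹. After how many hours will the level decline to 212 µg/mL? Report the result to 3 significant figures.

C(t) = C₀ e^(−kt)  ⇒  t = ln(C₀/C) / k
t = ln(394/212) / 0.1830 = 0.6198 / 0.1830 ≈ 3.39 hours

3.39 hours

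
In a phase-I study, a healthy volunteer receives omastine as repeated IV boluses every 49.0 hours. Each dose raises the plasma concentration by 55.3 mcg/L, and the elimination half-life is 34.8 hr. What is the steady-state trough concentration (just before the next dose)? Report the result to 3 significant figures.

33.4 mcg/L

k = ln 2 / 34.8 = 0.01992 hr⁻¹
Fraction remaining after one interval: e^(−kτ) = e^(−0.01992 × 49.0) = 0.3768
R = 1 / (1 − 0.3768) = 1.605
Css,max = 55.3 × 1.605 = 88.74 mcg/L
Css,min = Css,max × e^(−kτ) = 88.74 × 0.3768 ≈ 33.4 mcg/L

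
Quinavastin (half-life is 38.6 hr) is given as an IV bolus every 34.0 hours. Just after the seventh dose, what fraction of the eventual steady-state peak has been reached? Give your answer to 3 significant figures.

0.986

k = ln 2 / 38.6 = 0.01796 hr⁻¹
f_n = 1 − e^(−nkτ) = 1 − e^(−7 × 0.01796 × 34.0) = 1 − e^(−4.274) = 1 − 0.01393 ≈ 0.986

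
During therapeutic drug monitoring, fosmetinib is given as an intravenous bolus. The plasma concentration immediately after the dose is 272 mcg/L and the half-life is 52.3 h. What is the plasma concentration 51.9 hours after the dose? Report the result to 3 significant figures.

137 mcg/L

k = ln 2 / 52.3 = 0.01325 h⁻¹
C(t) = C₀ e^(−kt) = 272 × e^(−0.01325 × 51.9) = 272 × e^(−0.6878) = 272 × 0.5027 ≈ 137 mcg/L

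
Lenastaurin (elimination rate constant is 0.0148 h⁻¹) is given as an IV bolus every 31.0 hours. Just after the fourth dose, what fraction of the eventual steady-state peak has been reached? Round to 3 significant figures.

0.840

f_n = 1 − e^(−nkτ) = 1 − e^(−4 × 0.01480 × 31.0) = 1 − e^(−1.835) = 1 − 0.1596 ≈ 0.840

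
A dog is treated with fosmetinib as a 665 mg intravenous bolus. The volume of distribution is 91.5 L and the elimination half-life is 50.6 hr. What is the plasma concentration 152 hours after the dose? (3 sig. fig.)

C₀ = dose / V = 665 / 91.5 = 7.268 µg/mL
k = ln 2 / 50.6 = 0.01370 hr⁻¹
C(t) = C₀ e^(−kt) = 7.268 × e^(−0.01370 × 152) = 7.268 × e^(−2.082) = 7.268 × 0.1247 ≈ 0.906 µg/mL

0.906 µg/mL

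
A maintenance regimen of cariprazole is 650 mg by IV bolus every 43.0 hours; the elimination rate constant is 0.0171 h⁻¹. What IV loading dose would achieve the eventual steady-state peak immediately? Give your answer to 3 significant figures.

1250 mg

Accumulation ratio R = 1 / (1 − e^(−kτ)) = 1 / (1 − e^(−0.01710×43.0)) = 1 / (1 − 0.4794) = 1.921
Loading dose = maintenance dose × R = 650 × 1.921 ≈ 1250 mg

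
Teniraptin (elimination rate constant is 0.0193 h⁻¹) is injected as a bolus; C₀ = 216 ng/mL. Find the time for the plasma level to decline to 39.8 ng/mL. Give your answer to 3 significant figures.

C(t) = C₀ e^(−kt)  ⇒  t = ln(C₀/C) / k
t = ln(216/39.8) / 0.01930 = 1.691 / 0.01930 ≈ 87.6 hours

87.6 hours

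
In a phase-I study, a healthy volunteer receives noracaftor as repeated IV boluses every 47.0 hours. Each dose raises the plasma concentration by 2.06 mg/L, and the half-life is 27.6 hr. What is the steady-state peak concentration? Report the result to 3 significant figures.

k = ln 2 / 27.6 = 0.02511 hr⁻¹
Fraction remaining after one interval: e^(−kτ) = e^(−0.02511 × 47.0) = 0.3072
R = 1 / (1 − 0.3072) = 1.443
Css,max = 2.06 × 1.443 ≈ 2.97 mg/L

2.97 mg/L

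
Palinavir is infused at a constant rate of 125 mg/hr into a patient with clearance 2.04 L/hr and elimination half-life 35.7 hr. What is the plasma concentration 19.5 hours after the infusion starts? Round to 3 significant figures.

Css = rate / CL = 125 / 2.04 = 61.27 mg/L
k = ln 2 / 35.7 = 0.01942 hr⁻¹
C(t) = Css (1 − e^(−kt)) = 61.27 × (1 − e^(−0.3786)) = 61.27 × 0.3152 ≈ 19.3 mg/L

19.3 mg/L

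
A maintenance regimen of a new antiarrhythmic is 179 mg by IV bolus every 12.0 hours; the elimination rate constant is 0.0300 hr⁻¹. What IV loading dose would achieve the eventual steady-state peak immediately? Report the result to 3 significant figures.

Accumulation ratio R = 1 / (1 − e^(−kτ)) = 1 / (1 − e^(−0.03000×12.0)) = 1 / (1 − 0.6977) = 3.308
Loading dose = maintenance dose × R = 179 × 3.308 ≈ 592 mg

592 mg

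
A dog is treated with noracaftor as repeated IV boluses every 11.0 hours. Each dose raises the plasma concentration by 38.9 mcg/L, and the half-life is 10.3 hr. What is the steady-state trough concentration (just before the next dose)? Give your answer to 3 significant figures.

k = ln 2 / 10.3 = 0.06730 hr⁻¹
Fraction remaining after one interval: e^(−kτ) = e^(−0.06730 × 11.0) = 0.4770
R = 1 / (1 − 0.4770) = 1.912
Css,max = 38.9 × 1.912 = 74.38 mcg/L
Css,min = Css,max × e^(−kτ) = 74.38 × 0.4770 ≈ 35.5 mcg/L

35.5 mcg/L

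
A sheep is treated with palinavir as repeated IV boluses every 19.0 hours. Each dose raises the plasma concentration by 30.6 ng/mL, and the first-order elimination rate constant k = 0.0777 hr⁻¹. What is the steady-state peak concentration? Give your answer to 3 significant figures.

Fraction remaining after one interval: e^(−kτ) = e^(−0.07770 × 19.0) = 0.2285
R = 1 / (1 − 0.2285) = 1.296
Css,max = 30.6 × 1.296 ≈ 39.7 ng/mL

39.7 ng/mL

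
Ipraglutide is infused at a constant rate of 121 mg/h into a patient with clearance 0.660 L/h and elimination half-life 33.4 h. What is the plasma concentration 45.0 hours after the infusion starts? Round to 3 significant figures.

Css = rate / CL = 121 / 0.660 = 183.3 mg/L
k = ln 2 / 33.4 = 0.02075 h⁻¹
C(t) = Css (1 − e^(−kt)) = 183.3 × (1 − e^(−0.9339)) = 183.3 × 0.6070 ≈ 111 mg/L

111 mg/L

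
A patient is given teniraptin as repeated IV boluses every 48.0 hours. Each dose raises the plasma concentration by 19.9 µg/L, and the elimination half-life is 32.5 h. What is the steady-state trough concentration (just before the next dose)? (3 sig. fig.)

11.2 µg/L

k = ln 2 / 32.5 = 0.02133 h⁻¹
Fraction remaining after one interval: e^(−kτ) = e^(−0.02133 × 48.0) = 0.3593
R = 1 / (1 − 0.3593) = 1.561
Css,max = 19.9 × 1.561 = 31.06 µg/L
Css,min = Css,max × e^(−kτ) = 31.06 × 0.3593 ≈ 11.2 µg/L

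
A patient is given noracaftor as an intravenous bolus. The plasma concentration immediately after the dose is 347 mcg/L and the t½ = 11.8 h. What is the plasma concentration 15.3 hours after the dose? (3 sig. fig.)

k = ln 2 / 11.8 = 0.05874 h⁻¹
15.3 h is 1.297 half-lives, so C = 347 × (1/2)^1.297 = 347 × 0.4071 ≈ 141 mcg/L

141 mcg/L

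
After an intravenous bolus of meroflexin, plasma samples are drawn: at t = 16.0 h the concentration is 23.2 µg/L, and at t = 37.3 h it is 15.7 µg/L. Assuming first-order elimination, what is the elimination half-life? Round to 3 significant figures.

37.8 hours

k = ln(C₁/C₂) / (t₂ − t₁) = ln(23.2/15.7) / (37.3 − 16.0)
  = 0.3905 / 21.30 = 0.01833 h⁻¹
t½ = ln 2 / k = ln 2 / 0.01833 ≈ 37.8 hours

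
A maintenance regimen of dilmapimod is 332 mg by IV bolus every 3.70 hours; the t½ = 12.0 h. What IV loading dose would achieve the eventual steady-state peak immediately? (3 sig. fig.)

k = ln 2 / 12.0 = 0.05776 h⁻¹
Accumulation ratio R = 1 / (1 − e^(−kτ)) = 1 / (1 − e^(−0.05776×3.70)) = 1 / (1 − 0.8076) = 5.197
Loading dose = maintenance dose × R = 332 × 5.197 ≈ 1730 mg

1730 mg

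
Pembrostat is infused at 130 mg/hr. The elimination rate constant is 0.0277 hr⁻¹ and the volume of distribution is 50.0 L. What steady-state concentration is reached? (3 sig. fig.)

CL = k · V = 0.0277 × 50.0 = 1.385 L/hr
Css = rate / CL = 130 / 1.385 ≈ 93.9 µg/mL

93.9 µg/mL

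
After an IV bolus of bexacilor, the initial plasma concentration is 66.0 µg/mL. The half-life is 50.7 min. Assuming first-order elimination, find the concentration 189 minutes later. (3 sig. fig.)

k = ln 2 / 50.7 = 0.01367 min⁻¹
189 min is 3.728 half-lives, so C = 66.0 × (1/2)^3.728 = 66.0 × 0.07548 ≈ 4.98 µg/mL

4.98 µg/mL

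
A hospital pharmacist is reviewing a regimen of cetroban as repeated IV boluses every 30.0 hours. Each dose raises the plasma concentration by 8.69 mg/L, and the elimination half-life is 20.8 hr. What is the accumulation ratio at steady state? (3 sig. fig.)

1.58

k = ln 2 / 20.8 = 0.03332 hr⁻¹
Fraction remaining after one interval: e^(−kτ) = e^(−0.03332 × 30.0) = 0.3680
R = 1 / (1 − 0.3680) = 1 / 0.6320 ≈ 1.58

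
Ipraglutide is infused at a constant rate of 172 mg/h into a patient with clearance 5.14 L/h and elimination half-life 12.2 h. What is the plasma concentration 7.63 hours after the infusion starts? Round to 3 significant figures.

Css = rate / CL = 172 / 5.14 = 33.46 µg/mL
k = ln 2 / 12.2 = 0.05682 h⁻¹
C(t) = Css (1 − e^(−kt)) = 33.46 × (1 − e^(−0.4335)) = 33.46 × 0.3518 ≈ 11.8 µg/mL

11.8 µg/mL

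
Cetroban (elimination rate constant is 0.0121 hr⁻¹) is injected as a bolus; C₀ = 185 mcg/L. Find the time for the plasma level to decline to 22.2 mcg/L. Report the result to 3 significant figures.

C(t) = C₀ e^(−kt)  ⇒  t = ln(C₀/C) / k
t = ln(185/22.2) / 0.01210 = 2.120 / 0.01210 ≈ 175 hours

175 hours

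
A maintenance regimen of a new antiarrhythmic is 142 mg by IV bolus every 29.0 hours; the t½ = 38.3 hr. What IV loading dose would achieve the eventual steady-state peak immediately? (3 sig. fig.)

348 mg

k = ln 2 / 38.3 = 0.01810 hr⁻¹
Accumulation ratio R = 1 / (1 − e^(−kτ)) = 1 / (1 − e^(−0.01810×29.0)) = 1 / (1 − 0.5917) = 2.449
Loading dose = maintenance dose × R = 142 × 2.449 ≈ 348 mg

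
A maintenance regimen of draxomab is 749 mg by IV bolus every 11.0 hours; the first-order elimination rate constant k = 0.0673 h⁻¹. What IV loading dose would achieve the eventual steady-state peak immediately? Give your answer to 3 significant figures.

Accumulation ratio R = 1 / (1 − e^(−kτ)) = 1 / (1 − e^(−0.06730×11.0)) = 1 / (1 − 0.4770) = 1.912
Loading dose = maintenance dose × R = 749 × 1.912 ≈ 1430 mg

1430 mg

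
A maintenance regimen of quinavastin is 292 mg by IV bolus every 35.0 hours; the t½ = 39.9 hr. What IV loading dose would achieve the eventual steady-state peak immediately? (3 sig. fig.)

k = ln 2 / 39.9 = 0.01737 hr⁻¹
Accumulation ratio R = 1 / (1 − e^(−kτ)) = 1 / (1 − e^(−0.01737×35.0)) = 1 / (1 − 0.5444) = 2.195
Loading dose = maintenance dose × R = 292 × 2.195 ≈ 641 mg

641 mg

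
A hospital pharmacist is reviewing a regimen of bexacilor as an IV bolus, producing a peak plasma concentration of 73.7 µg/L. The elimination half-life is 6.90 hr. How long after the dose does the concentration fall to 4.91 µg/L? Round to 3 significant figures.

k = ln 2 / 6.90 = 0.1005 hr⁻¹
C(t) = C₀ e^(−kt)  ⇒  t = ln(C₀/C) / k
t = ln(73.7/4.91) / 0.1005 = 2.709 / 0.1005 ≈ 27.0 hours

27.0 hours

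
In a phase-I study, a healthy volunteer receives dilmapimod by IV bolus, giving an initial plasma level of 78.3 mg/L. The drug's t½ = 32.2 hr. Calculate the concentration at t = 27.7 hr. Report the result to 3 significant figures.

43.1 mg/L

k = ln 2 / 32.2 = 0.02153 hr⁻¹
27.7 hr is 0.8602 half-lives, so C = 78.3 × (1/2)^0.8602 = 78.3 × 0.5509 ≈ 43.1 mg/L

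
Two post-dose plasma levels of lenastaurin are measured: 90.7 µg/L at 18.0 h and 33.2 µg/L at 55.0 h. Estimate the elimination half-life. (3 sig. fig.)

25.5 hours

k = ln(C₁/C₂) / (t₂ − t₁) = ln(90.7/33.2) / (55.0 − 18.0)
  = 1.005 / 37.00 = 0.02716 h⁻¹
t½ = ln 2 / k = ln 2 / 0.02716 ≈ 25.5 hours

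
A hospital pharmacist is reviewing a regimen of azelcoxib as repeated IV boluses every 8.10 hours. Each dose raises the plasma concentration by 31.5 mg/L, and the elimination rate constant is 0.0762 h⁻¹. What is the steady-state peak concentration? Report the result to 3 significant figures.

Fraction remaining after one interval: e^(−kτ) = e^(−0.07620 × 8.10) = 0.5394
R = 1 / (1 − 0.5394) = 2.171
Css,max = 31.5 × 2.171 ≈ 68.4 mg/L

68.4 mg/L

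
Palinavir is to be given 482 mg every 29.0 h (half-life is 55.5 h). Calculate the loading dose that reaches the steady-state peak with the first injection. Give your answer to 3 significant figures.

1590 mg

k = ln 2 / 55.5 = 0.01249 h⁻¹
Accumulation ratio R = 1 / (1 − e^(−kτ)) = 1 / (1 − e^(−0.01249×29.0)) = 1 / (1 − 0.6962) = 3.291
Loading dose = maintenance dose × R = 482 × 3.291 ≈ 1590 mg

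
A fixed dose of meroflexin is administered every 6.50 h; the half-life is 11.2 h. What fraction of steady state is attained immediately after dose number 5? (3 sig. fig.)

k = ln 2 / 11.2 = 0.06189 h⁻¹
f_n = 1 − e^(−nkτ) = 1 − e^(−5 × 0.06189 × 6.50) = 1 − e^(−2.011) = 1 − 0.1338 ≈ 0.866

0.866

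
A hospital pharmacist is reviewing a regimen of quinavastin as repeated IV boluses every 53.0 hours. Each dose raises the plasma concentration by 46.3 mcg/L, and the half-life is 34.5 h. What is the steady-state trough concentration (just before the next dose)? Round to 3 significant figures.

24.4 mcg/L

k = ln 2 / 34.5 = 0.02009 h⁻¹
Fraction remaining after one interval: e^(−kτ) = e^(−0.02009 × 53.0) = 0.3448
R = 1 / (1 − 0.3448) = 1.526
Css,max = 46.3 × 1.526 = 70.66 mcg/L
Css,min = Css,max × e^(−kτ) = 70.66 × 0.3448 ≈ 24.4 mcg/L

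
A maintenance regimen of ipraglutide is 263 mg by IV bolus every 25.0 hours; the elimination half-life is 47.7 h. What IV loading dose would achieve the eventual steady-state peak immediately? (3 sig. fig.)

k = ln 2 / 47.7 = 0.01453 h⁻¹
Accumulation ratio R = 1 / (1 − e^(−kτ)) = 1 / (1 − e^(−0.01453×25.0)) = 1 / (1 − 0.6954) = 3.283
Loading dose = maintenance dose × R = 263 × 3.283 ≈ 863 mg

863 mg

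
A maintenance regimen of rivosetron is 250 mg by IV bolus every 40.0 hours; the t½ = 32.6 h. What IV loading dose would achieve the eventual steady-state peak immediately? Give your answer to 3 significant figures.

436 mg

k = ln 2 / 32.6 = 0.02126 h⁻¹
Accumulation ratio R = 1 / (1 − e^(−kτ)) = 1 / (1 − e^(−0.02126×40.0)) = 1 / (1 − 0.4272) = 1.746
Loading dose = maintenance dose × R = 250 × 1.746 ≈ 436 mg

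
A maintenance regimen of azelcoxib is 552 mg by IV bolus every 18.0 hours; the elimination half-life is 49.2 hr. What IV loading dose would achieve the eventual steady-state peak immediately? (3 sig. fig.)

k = ln 2 / 49.2 = 0.01409 hr⁻¹
Accumulation ratio R = 1 / (1 − e^(−kτ)) = 1 / (1 − e^(−0.01409×18.0)) = 1 / (1 − 0.7760) = 4.464
Loading dose = maintenance dose × R = 552 × 4.464 ≈ 2460 mg

2460 mg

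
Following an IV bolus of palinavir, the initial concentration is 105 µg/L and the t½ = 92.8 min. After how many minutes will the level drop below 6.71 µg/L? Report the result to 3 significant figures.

k = ln 2 / 92.8 = 0.007469 min⁻¹
C(t) = C₀ e^(−kt)  ⇒  t = ln(C₀/C) / k
t = ln(105/6.71) / 0.007469 = 2.750 / 0.007469 ≈ 368 minutes

368 minutes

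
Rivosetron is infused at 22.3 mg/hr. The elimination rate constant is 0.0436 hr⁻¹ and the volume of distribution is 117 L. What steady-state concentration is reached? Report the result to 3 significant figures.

4.37 mg/L

CL = k · V = 0.0436 × 117 = 5.101 L/hr
Css = rate / CL = 22.3 / 5.101 ≈ 4.37 mg/L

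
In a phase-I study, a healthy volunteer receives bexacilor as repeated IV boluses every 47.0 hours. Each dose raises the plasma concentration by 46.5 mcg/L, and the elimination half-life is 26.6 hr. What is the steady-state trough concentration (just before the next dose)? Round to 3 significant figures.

19.3 mcg/L

k = ln 2 / 26.6 = 0.02606 hr⁻¹
Fraction remaining after one interval: e^(−kτ) = e^(−0.02606 × 47.0) = 0.2938
R = 1 / (1 − 0.2938) = 1.416
Css,max = 46.5 × 1.416 = 65.85 mcg/L
Css,min = Css,max × e^(−kτ) = 65.85 × 0.2938 ≈ 19.3 mcg/L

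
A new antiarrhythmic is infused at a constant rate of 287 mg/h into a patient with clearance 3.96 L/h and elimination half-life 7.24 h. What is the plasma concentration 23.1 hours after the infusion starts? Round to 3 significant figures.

Css = rate / CL = 287 / 3.96 = 72.47 mg/L
k = ln 2 / 7.24 = 0.09574 h⁻¹
C(t) = Css (1 − e^(−kt)) = 72.47 × (1 − e^(−2.212)) = 72.47 × 0.8905 ≈ 64.5 mg/L

64.5 mg/L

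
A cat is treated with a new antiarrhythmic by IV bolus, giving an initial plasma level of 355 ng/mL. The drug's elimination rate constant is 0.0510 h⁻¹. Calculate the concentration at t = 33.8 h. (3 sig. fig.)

C(t) = C₀ e^(−kt) = 355 × e^(−0.05100 × 33.8) = 355 × e^(−1.724) = 355 × 0.1784 ≈ 63.3 ng/mL

63.3 ng/mL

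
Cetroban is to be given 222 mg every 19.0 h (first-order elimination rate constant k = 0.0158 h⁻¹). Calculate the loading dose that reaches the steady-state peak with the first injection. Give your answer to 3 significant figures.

Accumulation ratio R = 1 / (1 − e^(−kτ)) = 1 / (1 − e^(−0.01580×19.0)) = 1 / (1 − 0.7407) = 3.856
Loading dose = maintenance dose × R = 222 × 3.856 ≈ 856 mg

856 mg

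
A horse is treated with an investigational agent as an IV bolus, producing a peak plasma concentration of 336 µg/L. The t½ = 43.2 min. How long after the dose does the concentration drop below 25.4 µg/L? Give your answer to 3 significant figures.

161 minutes

k = ln 2 / 43.2 = 0.01605 min⁻¹
C(t) = C₀ e^(−kt)  ⇒  t = ln(C₀/C) / k
t = ln(336/25.4) / 0.01605 = 2.582 / 0.01605 ≈ 161 minutes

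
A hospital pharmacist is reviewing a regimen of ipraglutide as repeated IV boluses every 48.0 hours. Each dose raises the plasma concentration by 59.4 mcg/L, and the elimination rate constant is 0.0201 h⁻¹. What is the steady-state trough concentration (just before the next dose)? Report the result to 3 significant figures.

36.6 mcg/L

Fraction remaining after one interval: e^(−kτ) = e^(−0.02010 × 48.0) = 0.3811
R = 1 / (1 − 0.3811) = 1.616
Css,max = 59.4 × 1.616 = 95.97 mcg/L
Css,min = Css,max × e^(−kτ) = 95.97 × 0.3811 ≈ 36.6 mcg/L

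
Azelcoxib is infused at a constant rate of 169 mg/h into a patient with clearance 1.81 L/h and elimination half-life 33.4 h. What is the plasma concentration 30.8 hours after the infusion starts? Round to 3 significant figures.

Css = rate / CL = 169 / 1.81 = 93.37 µg/mL
k = ln 2 / 33.4 = 0.02075 h⁻¹
C(t) = Css (1 − e^(−kt)) = 93.37 × (1 − e^(−0.6392)) = 93.37 × 0.4723 ≈ 44.1 µg/mL

44.1 µg/mL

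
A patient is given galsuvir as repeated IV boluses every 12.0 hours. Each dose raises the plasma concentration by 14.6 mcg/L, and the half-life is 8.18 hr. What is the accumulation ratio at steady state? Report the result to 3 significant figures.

k = ln 2 / 8.18 = 0.08474 hr⁻¹
Fraction remaining after one interval: e^(−kτ) = e^(−0.08474 × 12.0) = 0.3617
R = 1 / (1 − 0.3617) = 1 / 0.6383 ≈ 1.57

1.57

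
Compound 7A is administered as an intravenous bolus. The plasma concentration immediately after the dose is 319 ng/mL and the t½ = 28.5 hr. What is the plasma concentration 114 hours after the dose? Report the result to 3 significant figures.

19.9 ng/mL

k = ln 2 / 28.5 = 0.02432 hr⁻¹
114 hr is 4.000 half-lives, so C = 319 × (1/2)^4.000 = 319 × 0.06250 ≈ 19.9 ng/mL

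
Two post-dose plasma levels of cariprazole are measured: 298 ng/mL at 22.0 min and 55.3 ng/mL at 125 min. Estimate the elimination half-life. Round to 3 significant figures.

42.4 minutes

k = ln(C₁/C₂) / (t₂ − t₁) = ln(298/55.3) / (125 − 22.0)
  = 1.684 / 103.0 = 0.01635 min⁻¹
t½ = ln 2 / k = ln 2 / 0.01635 ≈ 42.4 minutes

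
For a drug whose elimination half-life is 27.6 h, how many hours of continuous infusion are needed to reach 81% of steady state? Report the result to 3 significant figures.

66.1 hours

k = ln 2 / 27.6 = 0.02511 h⁻¹
f = 1 − e^(−kt)  ⇒  t = −ln(1 − f) / k
t = −ln(1 − 0.81) / 0.02511 = 1.661 / 0.02511 ≈ 66.1 hours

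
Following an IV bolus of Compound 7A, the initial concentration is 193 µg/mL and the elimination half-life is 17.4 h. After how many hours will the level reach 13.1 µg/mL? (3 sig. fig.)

67.5 hours

k = ln 2 / 17.4 = 0.03984 h⁻¹
C(t) = C₀ e^(−kt)  ⇒  t = ln(C₀/C) / k
t = ln(193/13.1) / 0.03984 = 2.690 / 0.03984 ≈ 67.5 hours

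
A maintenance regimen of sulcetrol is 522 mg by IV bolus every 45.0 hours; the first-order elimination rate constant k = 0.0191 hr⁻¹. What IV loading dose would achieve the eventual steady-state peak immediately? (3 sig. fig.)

905 mg

Accumulation ratio R = 1 / (1 − e^(−kτ)) = 1 / (1 − e^(−0.01910×45.0)) = 1 / (1 − 0.4234) = 1.734
Loading dose = maintenance dose × R = 522 × 1.734 ≈ 905 mg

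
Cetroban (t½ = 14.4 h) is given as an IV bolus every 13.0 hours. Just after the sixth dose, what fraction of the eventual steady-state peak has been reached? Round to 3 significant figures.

k = ln 2 / 14.4 = 0.04814 h⁻¹
f_n = 1 − e^(−nkτ) = 1 − e^(−6 × 0.04814 × 13.0) = 1 − e^(−3.755) = 1 − 0.02341 ≈ 0.977

0.977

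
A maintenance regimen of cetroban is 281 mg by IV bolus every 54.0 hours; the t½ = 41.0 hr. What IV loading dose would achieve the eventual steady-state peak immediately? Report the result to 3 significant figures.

k = ln 2 / 41.0 = 0.01691 hr⁻¹
Accumulation ratio R = 1 / (1 − e^(−kτ)) = 1 / (1 − e^(−0.01691×54.0)) = 1 / (1 − 0.4013) = 1.670
Loading dose = maintenance dose × R = 281 × 1.670 ≈ 469 mg

469 mg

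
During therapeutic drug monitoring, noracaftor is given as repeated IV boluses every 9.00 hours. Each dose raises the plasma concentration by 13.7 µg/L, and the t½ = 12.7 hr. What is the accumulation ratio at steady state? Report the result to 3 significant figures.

k = ln 2 / 12.7 = 0.05458 hr⁻¹
Fraction remaining after one interval: e^(−kτ) = e^(−0.05458 × 9.00) = 0.6119
R = 1 / (1 − 0.6119) = 1 / 0.3881 ≈ 2.58

2.58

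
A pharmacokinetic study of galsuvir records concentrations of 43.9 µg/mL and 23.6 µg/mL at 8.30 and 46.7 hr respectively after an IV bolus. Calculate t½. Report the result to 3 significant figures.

42.9 hours

k = ln(C₁/C₂) / (t₂ − t₁) = ln(43.9/23.6) / (46.7 − 8.30)
  = 0.6207 / 38.40 = 0.01616 hr⁻¹
t½ = ln 2 / k = ln 2 / 0.01616 ≈ 42.9 hours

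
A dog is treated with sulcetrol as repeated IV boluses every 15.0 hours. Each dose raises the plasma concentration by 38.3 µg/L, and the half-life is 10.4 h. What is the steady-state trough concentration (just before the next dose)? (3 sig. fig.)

k = ln 2 / 10.4 = 0.06665 h⁻¹
Fraction remaining after one interval: e^(−kτ) = e^(−0.06665 × 15.0) = 0.3680
R = 1 / (1 − 0.3680) = 1.582
Css,max = 38.3 × 1.582 = 60.60 µg/L
Css,min = Css,max × e^(−kτ) = 60.60 × 0.3680 ≈ 22.3 µg/L

22.3 µg/L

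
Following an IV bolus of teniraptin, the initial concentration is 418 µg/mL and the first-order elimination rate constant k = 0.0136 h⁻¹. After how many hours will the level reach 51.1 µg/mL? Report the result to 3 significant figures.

C(t) = C₀ e^(−kt)  ⇒  t = ln(C₀/C) / k
t = ln(418/51.1) / 0.01360 = 2.102 / 0.01360 ≈ 155 hours

155 hours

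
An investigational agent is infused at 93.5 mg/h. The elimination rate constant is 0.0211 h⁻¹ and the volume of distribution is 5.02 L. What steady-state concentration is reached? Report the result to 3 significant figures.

CL = k · V = 0.0211 × 5.02 = 0.1059 L/h
Css = rate / CL = 93.5 / 0.1059 ≈ 883 mg/L

883 mg/L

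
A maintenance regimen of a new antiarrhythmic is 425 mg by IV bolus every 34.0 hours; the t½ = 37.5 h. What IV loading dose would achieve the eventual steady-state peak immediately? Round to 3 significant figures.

k = ln 2 / 37.5 = 0.01848 h⁻¹
Accumulation ratio R = 1 / (1 − e^(−kτ)) = 1 / (1 − e^(−0.01848×34.0)) = 1 / (1 − 0.5334) = 2.143
Loading dose = maintenance dose × R = 425 × 2.143 ≈ 911 mg

911 mg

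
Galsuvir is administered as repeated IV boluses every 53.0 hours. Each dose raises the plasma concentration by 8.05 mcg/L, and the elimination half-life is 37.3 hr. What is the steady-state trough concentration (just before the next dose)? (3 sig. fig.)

4.80 mcg/L

k = ln 2 / 37.3 = 0.01858 hr⁻¹
Fraction remaining after one interval: e^(−kτ) = e^(−0.01858 × 53.0) = 0.3735
R = 1 / (1 − 0.3735) = 1.596
Css,max = 8.05 × 1.596 = 12.85 mcg/L
Css,min = Css,max × e^(−kτ) = 12.85 × 0.3735 ≈ 4.80 mcg/L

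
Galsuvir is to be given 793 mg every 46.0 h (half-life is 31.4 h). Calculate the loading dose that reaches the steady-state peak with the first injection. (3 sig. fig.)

k = ln 2 / 31.4 = 0.02207 h⁻¹
Accumulation ratio R = 1 / (1 − e^(−kτ)) = 1 / (1 − e^(−0.02207×46.0)) = 1 / (1 − 0.3622) = 1.568
Loading dose = maintenance dose × R = 793 × 1.568 ≈ 1240 mg

1240 mg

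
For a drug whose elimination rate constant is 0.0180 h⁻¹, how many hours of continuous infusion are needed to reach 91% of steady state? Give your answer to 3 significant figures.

f = 1 − e^(−kt)  ⇒  t = −ln(1 − f) / k
t = −ln(1 − 0.91) / 0.01800 = 2.408 / 0.01800 ≈ 134 hours

134 hours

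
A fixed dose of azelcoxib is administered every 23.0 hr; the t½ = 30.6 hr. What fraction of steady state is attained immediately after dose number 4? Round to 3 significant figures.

k = ln 2 / 30.6 = 0.02265 hr⁻¹
f_n = 1 − e^(−nkτ) = 1 − e^(−4 × 0.02265 × 23.0) = 1 − e^(−2.084) = 1 − 0.1244 ≈ 0.876

0.876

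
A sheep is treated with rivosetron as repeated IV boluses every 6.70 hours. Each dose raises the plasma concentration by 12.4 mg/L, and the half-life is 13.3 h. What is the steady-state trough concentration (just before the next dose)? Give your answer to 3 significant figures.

k = ln 2 / 13.3 = 0.05212 h⁻¹
Fraction remaining after one interval: e^(−kτ) = e^(−0.05212 × 6.70) = 0.7053
R = 1 / (1 − 0.7053) = 3.393
Css,max = 12.4 × 3.393 = 42.07 mg/L
Css,min = Css,max × e^(−kτ) = 42.07 × 0.7053 ≈ 29.7 mg/L

29.7 mg/L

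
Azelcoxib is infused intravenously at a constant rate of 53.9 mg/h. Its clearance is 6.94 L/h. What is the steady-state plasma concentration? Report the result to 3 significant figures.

7.77 µg/mL

Css = infusion rate / CL = 53.9 / 6.94 ≈ 7.77 µg/mL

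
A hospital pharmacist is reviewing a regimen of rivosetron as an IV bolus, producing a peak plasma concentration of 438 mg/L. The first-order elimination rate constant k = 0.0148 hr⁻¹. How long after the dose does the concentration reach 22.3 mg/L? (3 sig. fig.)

201 hours

C(t) = C₀ e^(−kt)  ⇒  t = ln(C₀/C) / k
t = ln(438/22.3) / 0.01480 = 2.978 / 0.01480 ≈ 201 hours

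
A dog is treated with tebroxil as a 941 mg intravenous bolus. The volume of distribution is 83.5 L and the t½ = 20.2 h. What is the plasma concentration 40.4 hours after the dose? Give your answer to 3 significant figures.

C₀ = dose / V = 941 / 83.5 = 11.27 µg/mL
k = ln 2 / 20.2 = 0.03431 h⁻¹
C(t) = C₀ e^(−kt) = 11.27 × e^(−0.03431 × 40.4) = 11.27 × e^(−1.386) = 11.27 × 0.2500 ≈ 2.82 µg/mL

2.82 µg/mL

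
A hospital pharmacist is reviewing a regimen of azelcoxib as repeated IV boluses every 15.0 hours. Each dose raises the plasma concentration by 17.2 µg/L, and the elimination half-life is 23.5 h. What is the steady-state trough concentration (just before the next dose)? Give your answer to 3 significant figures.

k = ln 2 / 23.5 = 0.02950 h⁻¹
Fraction remaining after one interval: e^(−kτ) = e^(−0.02950 × 15.0) = 0.6425
R = 1 / (1 − 0.6425) = 2.797
Css,max = 17.2 × 2.797 = 48.11 µg/L
Css,min = Css,max × e^(−kτ) = 48.11 × 0.6425 ≈ 30.9 µg/L

30.9 µg/L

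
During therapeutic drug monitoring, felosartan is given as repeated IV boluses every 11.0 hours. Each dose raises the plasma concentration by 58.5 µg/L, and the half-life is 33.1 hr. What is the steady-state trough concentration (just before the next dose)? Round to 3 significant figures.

226 µg/L

k = ln 2 / 33.1 = 0.02094 hr⁻¹
Fraction remaining after one interval: e^(−kτ) = e^(−0.02094 × 11.0) = 0.7943
R = 1 / (1 − 0.7943) = 4.860
Css,max = 58.5 × 4.860 = 284.3 µg/L
Css,min = Css,max × e^(−kτ) = 284.3 × 0.7943 ≈ 226 µg/L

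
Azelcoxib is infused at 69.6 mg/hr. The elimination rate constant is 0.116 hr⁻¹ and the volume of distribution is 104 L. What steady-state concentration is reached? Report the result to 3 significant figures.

CL = k · V = 0.116 × 104 = 12.06 L/hr
Css = rate / CL = 69.6 / 12.06 ≈ 5.77 µg/mL

5.77 µg/mL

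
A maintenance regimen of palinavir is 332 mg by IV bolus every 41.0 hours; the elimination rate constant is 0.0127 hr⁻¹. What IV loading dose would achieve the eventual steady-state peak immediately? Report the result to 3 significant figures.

818 mg

Accumulation ratio R = 1 / (1 − e^(−kτ)) = 1 / (1 − e^(−0.01270×41.0)) = 1 / (1 − 0.5941) = 2.464
Loading dose = maintenance dose × R = 332 × 2.464 ≈ 818 mg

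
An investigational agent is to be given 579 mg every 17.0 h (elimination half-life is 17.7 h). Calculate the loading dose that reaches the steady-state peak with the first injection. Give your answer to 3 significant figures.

k = ln 2 / 17.7 = 0.03916 h⁻¹
Accumulation ratio R = 1 / (1 − e^(−kτ)) = 1 / (1 − e^(−0.03916×17.0)) = 1 / (1 − 0.5139) = 2.057
Loading dose = maintenance dose × R = 579 × 2.057 ≈ 1190 mg

1190 mg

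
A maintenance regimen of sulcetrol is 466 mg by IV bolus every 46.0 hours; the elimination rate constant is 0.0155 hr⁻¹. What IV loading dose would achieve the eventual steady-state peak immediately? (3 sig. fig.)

Accumulation ratio R = 1 / (1 − e^(−kτ)) = 1 / (1 − e^(−0.01550×46.0)) = 1 / (1 − 0.4902) = 1.961
Loading dose = maintenance dose × R = 466 × 1.961 ≈ 914 mg

914 mg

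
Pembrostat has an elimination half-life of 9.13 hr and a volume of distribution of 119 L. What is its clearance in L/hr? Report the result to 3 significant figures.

k = ln 2 / t½ = ln 2 / 9.13 = 0.07592 hr⁻¹
CL = k · V = 0.07592 × 119 ≈ 9.03 L/hr

9.03 L/hr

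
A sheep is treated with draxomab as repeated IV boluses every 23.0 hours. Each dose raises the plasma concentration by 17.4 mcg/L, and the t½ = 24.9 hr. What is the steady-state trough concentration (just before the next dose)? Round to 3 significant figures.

k = ln 2 / 24.9 = 0.02784 hr⁻¹
Fraction remaining after one interval: e^(−kτ) = e^(−0.02784 × 23.0) = 0.5272
R = 1 / (1 − 0.5272) = 2.115
Css,max = 17.4 × 2.115 = 36.80 mcg/L
Css,min = Css,max × e^(−kτ) = 36.80 × 0.5272 ≈ 19.4 mcg/L

19.4 mcg/L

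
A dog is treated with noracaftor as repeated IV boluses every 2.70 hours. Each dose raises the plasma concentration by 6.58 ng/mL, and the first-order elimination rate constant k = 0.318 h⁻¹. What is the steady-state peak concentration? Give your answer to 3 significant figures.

11.4 ng/mL

Fraction remaining after one interval: e^(−kτ) = e^(−0.3180 × 2.70) = 0.4238
R = 1 / (1 − 0.4238) = 1.735
Css,max = 6.58 × 1.735 ≈ 11.4 ng/mL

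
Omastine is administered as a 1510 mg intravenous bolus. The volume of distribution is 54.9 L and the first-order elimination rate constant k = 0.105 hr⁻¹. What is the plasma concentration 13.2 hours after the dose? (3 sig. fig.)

C₀ = dose / V = 1510 / 54.9 = 27.50 mg/L
C(t) = C₀ e^(−kt) = 27.50 × e^(−0.1050 × 13.2) = 27.50 × e^(−1.386) = 27.50 × 0.2501 ≈ 6.88 mg/L

6.88 mg/L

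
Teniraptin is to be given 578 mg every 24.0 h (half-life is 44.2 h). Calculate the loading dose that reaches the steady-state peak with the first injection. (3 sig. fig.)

k = ln 2 / 44.2 = 0.01568 h⁻¹
Accumulation ratio R = 1 / (1 − e^(−kτ)) = 1 / (1 − e^(−0.01568×24.0)) = 1 / (1 − 0.6863) = 3.188
Loading dose = maintenance dose × R = 578 × 3.188 ≈ 1840 mg

1840 mg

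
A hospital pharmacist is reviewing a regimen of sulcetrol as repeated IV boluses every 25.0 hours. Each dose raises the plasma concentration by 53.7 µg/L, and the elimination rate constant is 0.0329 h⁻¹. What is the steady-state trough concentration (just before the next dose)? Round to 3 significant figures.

42.1 µg/L

Fraction remaining after one interval: e^(−kτ) = e^(−0.03290 × 25.0) = 0.4393
R = 1 / (1 − 0.4393) = 1.784
Css,max = 53.7 × 1.784 = 95.78 µg/L
Css,min = Css,max × e^(−kτ) = 95.78 × 0.4393 ≈ 42.1 µg/L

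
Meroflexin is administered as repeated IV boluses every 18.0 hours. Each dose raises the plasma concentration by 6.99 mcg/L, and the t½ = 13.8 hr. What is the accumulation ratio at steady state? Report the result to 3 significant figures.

k = ln 2 / 13.8 = 0.05023 hr⁻¹
Fraction remaining after one interval: e^(−kτ) = e^(−0.05023 × 18.0) = 0.4049
R = 1 / (1 − 0.4049) = 1 / 0.5951 ≈ 1.68

1.68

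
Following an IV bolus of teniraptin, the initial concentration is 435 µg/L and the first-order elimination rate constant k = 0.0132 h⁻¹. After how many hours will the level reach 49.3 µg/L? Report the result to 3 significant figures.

165 hours

C(t) = C₀ e^(−kt)  ⇒  t = ln(C₀/C) / k
t = ln(435/49.3) / 0.01320 = 2.177 / 0.01320 ≈ 165 hours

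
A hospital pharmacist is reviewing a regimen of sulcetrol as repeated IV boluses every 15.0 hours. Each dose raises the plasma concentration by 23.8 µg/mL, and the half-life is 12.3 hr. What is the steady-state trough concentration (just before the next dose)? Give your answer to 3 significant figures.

17.9 µg/mL

k = ln 2 / 12.3 = 0.05635 hr⁻¹
Fraction remaining after one interval: e^(−kτ) = e^(−0.05635 × 15.0) = 0.4294
R = 1 / (1 − 0.4294) = 1.753
Css,max = 23.8 × 1.753 = 41.71 µg/mL
Css,min = Css,max × e^(−kτ) = 41.71 × 0.4294 ≈ 17.9 µg/mL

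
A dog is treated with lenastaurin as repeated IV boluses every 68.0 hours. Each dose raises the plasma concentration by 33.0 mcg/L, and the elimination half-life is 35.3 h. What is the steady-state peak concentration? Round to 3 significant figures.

44.8 mcg/L

k = ln 2 / 35.3 = 0.01964 h⁻¹
Fraction remaining after one interval: e^(−kτ) = e^(−0.01964 × 68.0) = 0.2631
R = 1 / (1 − 0.2631) = 1.357
Css,max = 33.0 × 1.357 ≈ 44.8 mcg/L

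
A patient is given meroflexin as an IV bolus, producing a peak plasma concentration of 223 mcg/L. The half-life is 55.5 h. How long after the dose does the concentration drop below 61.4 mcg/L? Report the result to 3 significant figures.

k = ln 2 / 55.5 = 0.01249 h⁻¹
C(t) = C₀ e^(−kt)  ⇒  t = ln(C₀/C) / k
t = ln(223/61.4) / 0.01249 = 1.290 / 0.01249 ≈ 103 hours

103 hours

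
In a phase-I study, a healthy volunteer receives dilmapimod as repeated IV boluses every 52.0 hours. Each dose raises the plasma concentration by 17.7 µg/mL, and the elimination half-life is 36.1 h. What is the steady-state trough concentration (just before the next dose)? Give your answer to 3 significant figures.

10.3 µg/mL

k = ln 2 / 36.1 = 0.01920 h⁻¹
Fraction remaining after one interval: e^(−kτ) = e^(−0.01920 × 52.0) = 0.3685
R = 1 / (1 − 0.3685) = 1.583
Css,max = 17.7 × 1.583 = 28.03 µg/mL
Css,min = Css,max × e^(−kτ) = 28.03 × 0.3685 ≈ 10.3 µg/mL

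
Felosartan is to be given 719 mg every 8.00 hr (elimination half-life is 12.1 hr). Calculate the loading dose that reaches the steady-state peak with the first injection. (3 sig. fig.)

1960 mg

k = ln 2 / 12.1 = 0.05728 hr⁻¹
Accumulation ratio R = 1 / (1 − e^(−kτ)) = 1 / (1 − e^(−0.05728×8.00)) = 1 / (1 − 0.6324) = 2.720
Loading dose = maintenance dose × R = 719 × 2.720 ≈ 1960 mg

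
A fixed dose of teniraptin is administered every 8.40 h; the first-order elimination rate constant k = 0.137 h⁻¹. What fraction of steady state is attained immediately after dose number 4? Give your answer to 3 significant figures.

f_n = 1 − e^(−nkτ) = 1 − e^(−4 × 0.1370 × 8.40) = 1 − e^(−4.603) = 1 − 0.01002 ≈ 0.990

0.990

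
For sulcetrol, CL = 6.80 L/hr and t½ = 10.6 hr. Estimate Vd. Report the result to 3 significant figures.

104 L

k = ln 2 / t½ = ln 2 / 10.6 = 0.06539 hr⁻¹
V = CL / k = 6.80 / 0.06539 ≈ 104 L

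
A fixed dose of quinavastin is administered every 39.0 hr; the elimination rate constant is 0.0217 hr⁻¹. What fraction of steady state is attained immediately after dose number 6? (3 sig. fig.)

0.994

f_n = 1 − e^(−nkτ) = 1 − e^(−6 × 0.02170 × 39.0) = 1 − e^(−5.078) = 1 − 0.006234 ≈ 0.994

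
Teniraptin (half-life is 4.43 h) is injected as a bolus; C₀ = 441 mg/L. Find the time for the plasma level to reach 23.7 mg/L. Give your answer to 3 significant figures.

k = ln 2 / 4.43 = 0.1565 h⁻¹
C(t) = C₀ e^(−kt)  ⇒  t = ln(C₀/C) / k
t = ln(441/23.7) / 0.1565 = 2.924 / 0.1565 ≈ 18.7 hours

18.7 hours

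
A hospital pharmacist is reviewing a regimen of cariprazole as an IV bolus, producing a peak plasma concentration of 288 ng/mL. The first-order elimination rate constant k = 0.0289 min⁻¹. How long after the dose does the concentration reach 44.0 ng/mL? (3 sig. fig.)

C(t) = C₀ e^(−kt)  ⇒  t = ln(C₀/C) / k
t = ln(288/44.0) / 0.02890 = 1.879 / 0.02890 ≈ 65.0 minutes

65.0 minutes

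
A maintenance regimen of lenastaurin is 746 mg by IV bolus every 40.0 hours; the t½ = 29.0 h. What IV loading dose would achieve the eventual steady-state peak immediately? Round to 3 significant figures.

k = ln 2 / 29.0 = 0.02390 h⁻¹
Accumulation ratio R = 1 / (1 − e^(−kτ)) = 1 / (1 − e^(−0.02390×40.0)) = 1 / (1 − 0.3844) = 1.624
Loading dose = maintenance dose × R = 746 × 1.624 ≈ 1210 mg

1210 mg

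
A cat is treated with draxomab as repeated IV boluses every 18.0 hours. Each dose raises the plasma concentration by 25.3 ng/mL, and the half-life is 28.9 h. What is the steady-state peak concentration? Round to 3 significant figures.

72.2 ng/mL

k = ln 2 / 28.9 = 0.02398 h⁻¹
Fraction remaining after one interval: e^(−kτ) = e^(−0.02398 × 18.0) = 0.6494
R = 1 / (1 − 0.6494) = 2.852
Css,max = 25.3 × 2.852 ≈ 72.2 ng/mL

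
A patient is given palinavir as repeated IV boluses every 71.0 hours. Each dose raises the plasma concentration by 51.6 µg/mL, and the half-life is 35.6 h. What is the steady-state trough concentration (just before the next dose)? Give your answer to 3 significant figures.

k = ln 2 / 35.6 = 0.01947 h⁻¹
Fraction remaining after one interval: e^(−kτ) = e^(−0.01947 × 71.0) = 0.2510
R = 1 / (1 − 0.2510) = 1.335
Css,max = 51.6 × 1.335 = 68.89 µg/mL
Css,min = Css,max × e^(−kτ) = 68.89 × 0.2510 ≈ 17.3 µg/mL

17.3 µg/mL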